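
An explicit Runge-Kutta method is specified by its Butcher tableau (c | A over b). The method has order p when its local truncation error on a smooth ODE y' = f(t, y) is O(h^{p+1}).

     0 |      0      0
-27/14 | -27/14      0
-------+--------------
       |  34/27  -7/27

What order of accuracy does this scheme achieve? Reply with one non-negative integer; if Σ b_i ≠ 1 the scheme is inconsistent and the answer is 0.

b = (34/27, -7/27)
c = (0, -27/14)
Σ b_i: 34/27·1 + (-7/27)·1 = 1 ✓
b·c: (-7/27)·(-27/14) = 1/2 ✓; 2 stages ⇒ order 2.

2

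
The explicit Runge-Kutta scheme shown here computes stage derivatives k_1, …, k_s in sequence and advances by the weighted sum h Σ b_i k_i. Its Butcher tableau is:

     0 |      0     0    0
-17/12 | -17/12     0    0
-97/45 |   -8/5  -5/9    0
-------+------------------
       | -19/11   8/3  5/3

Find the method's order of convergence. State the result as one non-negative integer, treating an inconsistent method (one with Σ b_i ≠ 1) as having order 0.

b = (-19/11, 8/3, 5/3)
c = (0, -17/12, -97/45)
Ac = (0, 0, 85/108)
Σ b_i: (-19/11)·1 + 8/3·1 + 5/3·1 = 86/33 ≠ 1 ⇒ order 0.

0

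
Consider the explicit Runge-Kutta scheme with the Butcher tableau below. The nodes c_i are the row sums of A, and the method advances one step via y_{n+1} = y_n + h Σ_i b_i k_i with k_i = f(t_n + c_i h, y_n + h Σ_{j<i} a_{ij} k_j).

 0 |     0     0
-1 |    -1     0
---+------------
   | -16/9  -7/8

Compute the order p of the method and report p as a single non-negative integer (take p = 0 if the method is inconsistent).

b = (-16/9, -7/8)
c = (0, -1)
Σ b_i: (-16/9)·1 + (-7/8)·1 = -191/72 ≠ 1 ⇒ order 0.

0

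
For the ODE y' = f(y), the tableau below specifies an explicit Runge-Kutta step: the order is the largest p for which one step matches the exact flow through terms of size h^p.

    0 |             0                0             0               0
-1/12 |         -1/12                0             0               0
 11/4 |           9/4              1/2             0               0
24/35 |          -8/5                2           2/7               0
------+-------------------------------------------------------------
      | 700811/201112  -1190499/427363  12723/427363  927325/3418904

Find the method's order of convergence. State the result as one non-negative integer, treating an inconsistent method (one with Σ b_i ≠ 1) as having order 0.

3

b = (700811/201112, -1190499/427363, 12723/427363, 927325/3418904)
c = (0, -1/12, 11/4, 24/35)
Ac = (0, 0, -1/24, 13/21)
Σ b_i: 700811/201112·1 + (-1190499/427363)·1 + 12723/427363·1 + 927325/3418904·1 = 1 ✓
b·c: (-1190499/427363)·(-1/12) + 12723/427363·11/4 + 927325/3418904·24/35 = 1/2 ✓
b·c²: (-1190499/427363)·1/144 + 12723/427363·121/16 + 927325/3418904·576/1225 = 1/3 ✓
b·Ac: 12723/427363·(-1/24) + 927325/3418904·13/21 = 1/6 ✓
b·c³: (-1190499/427363)·(-1/1728) + 12723/427363·1331/64 + 927325/3418904·13824/42875 = 179460619/253401120 ≠ 1/4 ⇒ order 3.
b·(c∘Ac): 12723/427363·(-11/96) + 927325/3418904·104/245 = 89877/804448 ≠ 1/8
b·Ac²: 12723/427363·1/288 + 927325/3418904·137/63 = 4271119/7240032 ≠ 1/12
b·A²c: 927325/3418904·(-1/84) = -132475/41026848 ≠ 1/24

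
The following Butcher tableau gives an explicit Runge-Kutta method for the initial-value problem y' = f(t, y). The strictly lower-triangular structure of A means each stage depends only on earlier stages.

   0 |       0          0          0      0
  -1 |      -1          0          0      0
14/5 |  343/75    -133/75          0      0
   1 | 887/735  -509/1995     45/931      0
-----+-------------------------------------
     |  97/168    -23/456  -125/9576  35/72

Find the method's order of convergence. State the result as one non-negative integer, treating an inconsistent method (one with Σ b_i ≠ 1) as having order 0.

b = (97/168, -23/456, -125/9576, 35/72)
c = (0, -1, 14/5, 1)
Ac = (0, 0, 133/75, 41/105)
Σ b_i: 97/168·1 + (-23/456)·1 + (-125/9576)·1 + 35/72·1 = 1 ✓
b·c: (-23/456)·(-1) + (-125/9576)·14/5 + 35/72·1 = 1/2 ✓
b·c²: (-23/456)·1 + (-125/9576)·196/25 + 35/72·1 = 1/3 ✓
b·Ac: (-125/9576)·133/75 + 35/72·41/105 = 1/6 ✓
b·c³: (-23/456)·(-1) + (-125/9576)·2744/125 + 35/72·1 = 1/4 ✓
b·(c∘Ac): (-125/9576)·1862/375 + 35/72·41/105 = 1/8 ✓
b·Ac²: (-125/9576)·(-133/75) + 35/72·13/105 = 1/12 ✓
b·A²c: 35/72·3/35 = 1/24 ✓; 4 stages ⇒ order 4.

4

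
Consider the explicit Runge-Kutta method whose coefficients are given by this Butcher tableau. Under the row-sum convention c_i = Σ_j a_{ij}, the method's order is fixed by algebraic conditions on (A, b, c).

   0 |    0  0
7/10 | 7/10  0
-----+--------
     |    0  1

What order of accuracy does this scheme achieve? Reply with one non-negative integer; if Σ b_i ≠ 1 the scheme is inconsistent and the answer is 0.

1

b = (0, 1)
c = (0, 7/10)
Σ b_i: 1·1 = 1 ✓
b·c: 1·7/10 = 7/10 ≠ 1/2 ⇒ order 1.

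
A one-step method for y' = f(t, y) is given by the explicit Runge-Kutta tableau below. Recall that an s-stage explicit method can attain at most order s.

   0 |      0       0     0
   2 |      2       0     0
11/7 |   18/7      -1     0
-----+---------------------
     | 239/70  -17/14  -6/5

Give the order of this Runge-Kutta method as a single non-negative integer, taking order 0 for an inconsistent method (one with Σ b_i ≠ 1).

b = (239/70, -17/14, -6/5)
c = (0, 2, 11/7)
Ac = (0, 0, -2)
Σ b_i: 239/70·1 + (-17/14)·1 + (-6/5)·1 = 1 ✓
b·c: (-17/14)·2 + (-6/5)·11/7 = -151/35 ≠ 1/2 ⇒ order 1.

1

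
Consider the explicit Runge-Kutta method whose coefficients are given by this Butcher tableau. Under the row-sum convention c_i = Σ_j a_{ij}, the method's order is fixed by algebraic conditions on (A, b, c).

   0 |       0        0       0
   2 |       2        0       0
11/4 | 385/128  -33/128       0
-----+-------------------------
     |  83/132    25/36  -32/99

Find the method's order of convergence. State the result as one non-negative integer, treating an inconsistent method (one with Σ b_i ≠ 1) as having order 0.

3

b = (83/132, 25/36, -32/99)
c = (0, 2, 11/4)
Ac = (0, 0, -33/64)
Σ b_i: 83/132·1 + 25/36·1 + (-32/99)·1 = 1 ✓
b·c: 25/36·2 + (-32/99)·11/4 = 1/2 ✓
b·c²: 25/36·4 + (-32/99)·121/16 = 1/3 ✓
b·Ac: (-32/99)·(-33/64) = 1/6 ✓; 3 stages ⇒ order 3.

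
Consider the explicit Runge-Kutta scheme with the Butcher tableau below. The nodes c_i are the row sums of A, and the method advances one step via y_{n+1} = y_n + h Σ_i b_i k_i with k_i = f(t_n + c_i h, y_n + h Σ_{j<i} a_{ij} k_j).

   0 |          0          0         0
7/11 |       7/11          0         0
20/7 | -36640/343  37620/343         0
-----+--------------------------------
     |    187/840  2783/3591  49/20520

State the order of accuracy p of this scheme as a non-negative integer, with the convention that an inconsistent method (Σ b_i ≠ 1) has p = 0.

3

b = (187/840, 2783/3591, 49/20520)
c = (0, 7/11, 20/7)
Ac = (0, 0, 3420/49)
Σ b_i: 187/840·1 + 2783/3591·1 + 49/20520·1 = 1 ✓
b·c: 2783/3591·7/11 + 49/20520·20/7 = 1/2 ✓
b·c²: 2783/3591·49/121 + 49/20520·400/49 = 1/3 ✓
b·Ac: 49/20520·3420/49 = 1/6 ✓; 3 stages ⇒ order 3.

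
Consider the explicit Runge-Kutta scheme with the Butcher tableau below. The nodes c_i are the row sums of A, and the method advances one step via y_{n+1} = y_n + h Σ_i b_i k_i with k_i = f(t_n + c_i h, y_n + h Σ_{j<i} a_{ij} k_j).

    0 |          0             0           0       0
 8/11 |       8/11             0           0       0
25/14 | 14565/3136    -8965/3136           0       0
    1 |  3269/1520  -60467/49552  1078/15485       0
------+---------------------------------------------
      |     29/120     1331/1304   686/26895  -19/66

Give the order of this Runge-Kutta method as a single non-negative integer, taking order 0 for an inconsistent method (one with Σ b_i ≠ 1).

4

b = (29/120, 1331/1304, 686/26895, -19/66)
c = (0, 8/11, 25/14, 1)
Ac = (0, 0, -815/392, -29/38)
Σ b_i: 29/120·1 + 1331/1304·1 + 686/26895·1 + (-19/66)·1 = 1 ✓
b·c: 1331/1304·8/11 + 686/26895·25/14 + (-19/66)·1 = 1/2 ✓
b·c²: 1331/1304·64/121 + 686/26895·625/196 + (-19/66)·1 = 1/3 ✓
b·Ac: 686/26895·(-815/392) + (-19/66)·(-29/38) = 1/6 ✓
b·c³: 1331/1304·512/1331 + 686/26895·15625/2744 + (-19/66)·1 = 1/4 ✓
b·(c∘Ac): 686/26895·(-20375/5488) + (-19/66)·(-29/38) = 1/8 ✓
b·Ac²: 686/26895·(-815/539) + (-19/66)·(-177/418) = 1/12 ✓
b·A²c: (-19/66)·(-11/76) = 1/24 ✓; 4 stages ⇒ order 4.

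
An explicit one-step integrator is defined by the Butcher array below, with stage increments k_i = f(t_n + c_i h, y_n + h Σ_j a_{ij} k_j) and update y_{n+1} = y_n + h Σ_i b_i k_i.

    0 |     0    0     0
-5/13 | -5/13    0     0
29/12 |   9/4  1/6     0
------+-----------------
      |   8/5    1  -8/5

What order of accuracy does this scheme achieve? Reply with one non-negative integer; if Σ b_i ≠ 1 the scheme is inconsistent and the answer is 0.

1

b = (8/5, 1, -8/5)
c = (0, -5/13, 29/12)
Ac = (0, 0, -5/78)
Σ b_i: 8/5·1 + 1·1 + (-8/5)·1 = 1 ✓
b·c: 1·(-5/13) + (-8/5)·29/12 = -829/195 ≠ 1/2 ⇒ order 1.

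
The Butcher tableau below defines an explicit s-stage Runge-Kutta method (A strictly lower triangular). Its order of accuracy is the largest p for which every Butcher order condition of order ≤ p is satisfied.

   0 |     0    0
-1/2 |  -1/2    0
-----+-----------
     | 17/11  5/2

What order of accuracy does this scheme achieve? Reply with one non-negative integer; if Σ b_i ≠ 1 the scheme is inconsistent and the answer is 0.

b = (17/11, 5/2)
c = (0, -1/2)
Σ b_i: 17/11·1 + 5/2·1 = 89/22 ≠ 1 ⇒ order 0.

0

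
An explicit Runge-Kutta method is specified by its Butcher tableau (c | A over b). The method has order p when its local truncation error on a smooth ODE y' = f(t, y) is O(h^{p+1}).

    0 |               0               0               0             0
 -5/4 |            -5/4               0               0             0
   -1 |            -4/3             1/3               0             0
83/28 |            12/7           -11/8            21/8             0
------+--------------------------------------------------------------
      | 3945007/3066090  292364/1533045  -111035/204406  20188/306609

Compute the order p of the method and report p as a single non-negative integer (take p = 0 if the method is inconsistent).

3

b = (3945007/3066090, 292364/1533045, -111035/204406, 20188/306609)
c = (0, -5/4, -1, 83/28)
Ac = (0, 0, -5/12, -29/32)
Σ b_i: 3945007/3066090·1 + 292364/1533045·1 + (-111035/204406)·1 + 20188/306609·1 = 1 ✓
b·c: 292364/1533045·(-5/4) + (-111035/204406)·(-1) + 20188/306609·83/28 = 1/2 ✓
b·c²: 292364/1533045·25/16 + (-111035/204406)·1 + 20188/306609·6889/784 = 1/3 ✓
b·Ac: (-111035/204406)·(-5/12) + 20188/306609·(-29/32) = 1/6 ✓
b·c³: 292364/1533045·(-125/64) + (-111035/204406)·(-1) + 20188/306609·571787/21952 = 2698209/1430842 ≠ 1/4 ⇒ order 3.
b·(c∘Ac): (-111035/204406)·5/12 + 20188/306609·(-2407/896) = -3956147/9811488 ≠ 1/8
b·Ac²: (-111035/204406)·25/48 + 20188/306609·61/128 = -308501/1226436 ≠ 1/12
b·A²c: 20188/306609·(-35/32) = -176645/2452872 ≠ 1/24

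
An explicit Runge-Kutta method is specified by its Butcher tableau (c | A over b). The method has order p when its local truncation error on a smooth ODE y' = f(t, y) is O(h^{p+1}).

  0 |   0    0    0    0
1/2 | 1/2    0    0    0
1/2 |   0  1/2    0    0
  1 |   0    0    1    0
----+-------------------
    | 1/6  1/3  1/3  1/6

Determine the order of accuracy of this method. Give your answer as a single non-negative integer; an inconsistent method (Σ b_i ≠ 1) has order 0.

b = (1/6, 1/3, 1/3, 1/6)
c = (0, 1/2, 1/2, 1)
Ac = (0, 0, 1/4, 1/2)
Σ b_i: 1/6·1 + 1/3·1 + 1/3·1 + 1/6·1 = 1 ✓
b·c: 1/3·1/2 + 1/3·1/2 + 1/6·1 = 1/2 ✓
b·c²: 1/3·1/4 + 1/3·1/4 + 1/6·1 = 1/3 ✓
b·Ac: 1/3·1/4 + 1/6·1/2 = 1/6 ✓
b·c³: 1/3·1/8 + 1/3·1/8 + 1/6·1 = 1/4 ✓
b·(c∘Ac): 1/3·1/8 + 1/6·1/2 = 1/8 ✓
b·Ac²: 1/3·1/8 + 1/6·1/4 = 1/12 ✓
b·A²c: 1/6·1/4 = 1/24 ✓; 4 stages ⇒ order 4.

4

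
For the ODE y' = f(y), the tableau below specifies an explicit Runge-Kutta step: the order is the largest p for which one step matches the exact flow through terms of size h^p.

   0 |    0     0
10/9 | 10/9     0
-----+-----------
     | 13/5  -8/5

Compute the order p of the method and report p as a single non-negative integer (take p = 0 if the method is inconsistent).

1

b = (13/5, -8/5)
c = (0, 10/9)
Σ b_i: 13/5·1 + (-8/5)·1 = 1 ✓
b·c: (-8/5)·10/9 = -16/9 ≠ 1/2 ⇒ order 1.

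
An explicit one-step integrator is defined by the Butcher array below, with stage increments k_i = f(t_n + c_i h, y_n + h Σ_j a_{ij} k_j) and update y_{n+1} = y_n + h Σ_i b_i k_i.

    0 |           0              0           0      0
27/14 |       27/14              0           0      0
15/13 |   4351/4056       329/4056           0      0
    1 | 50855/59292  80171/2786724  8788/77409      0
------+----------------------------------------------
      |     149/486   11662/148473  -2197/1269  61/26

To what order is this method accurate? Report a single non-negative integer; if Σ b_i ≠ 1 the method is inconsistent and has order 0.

4

b = (149/486, 11662/148473, -2197/1269, 61/26)
c = (0, 27/14, 15/13, 1)
Ac = (0, 0, 423/2704, 91/488)
Σ b_i: 149/486·1 + 11662/148473·1 + (-2197/1269)·1 + 61/26·1 = 1 ✓
b·c: 11662/148473·27/14 + (-2197/1269)·15/13 + 61/26·1 = 1/2 ✓
b·c²: 11662/148473·729/196 + (-2197/1269)·225/169 + 61/26·1 = 1/3 ✓
b·Ac: (-2197/1269)·423/2704 + 61/26·91/488 = 1/6 ✓
b·c³: 11662/148473·19683/2744 + (-2197/1269)·3375/2197 + 61/26·1 = 1/4 ✓
b·(c∘Ac): (-2197/1269)·6345/35152 + 61/26·91/488 = 1/8 ✓
b·Ac²: (-2197/1269)·11421/37856 + 61/26·5291/20496 = 1/12 ✓
b·A²c: 61/26·13/732 = 1/24 ✓; 4 stages ⇒ order 4.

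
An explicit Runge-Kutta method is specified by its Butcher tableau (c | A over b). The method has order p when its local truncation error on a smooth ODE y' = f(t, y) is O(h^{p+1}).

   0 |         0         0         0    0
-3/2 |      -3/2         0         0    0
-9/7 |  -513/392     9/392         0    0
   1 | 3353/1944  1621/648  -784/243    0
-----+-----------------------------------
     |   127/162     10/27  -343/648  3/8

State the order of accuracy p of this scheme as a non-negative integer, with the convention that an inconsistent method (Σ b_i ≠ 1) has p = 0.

4

b = (127/162, 10/27, -343/648, 3/8)
c = (0, -3/2, -9/7, 1)
Ac = (0, 0, -27/784, 19/48)
Σ b_i: 127/162·1 + 10/27·1 + (-343/648)·1 + 3/8·1 = 1 ✓
b·c: 10/27·(-3/2) + (-343/648)·(-9/7) + 3/8·1 = 1/2 ✓
b·c²: 10/27·9/4 + (-343/648)·81/49 + 3/8·1 = 1/3 ✓
b·Ac: (-343/648)·(-27/784) + 3/8·19/48 = 1/6 ✓
b·c³: 10/27·(-27/8) + (-343/648)·(-729/343) + 3/8·1 = 1/4 ✓
b·(c∘Ac): (-343/648)·243/5488 + 3/8·19/48 = 1/8 ✓
b·Ac²: (-343/648)·81/1568 + 3/8·85/288 = 1/12 ✓
b·A²c: 3/8·1/9 = 1/24 ✓; 4 stages ⇒ order 4.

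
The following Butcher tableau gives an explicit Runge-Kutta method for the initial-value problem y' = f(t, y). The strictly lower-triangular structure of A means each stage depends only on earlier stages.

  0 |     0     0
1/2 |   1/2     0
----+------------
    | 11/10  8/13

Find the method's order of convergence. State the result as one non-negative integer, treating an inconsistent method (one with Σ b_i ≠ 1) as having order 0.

0

b = (11/10, 8/13)
c = (0, 1/2)
Σ b_i: 11/10·1 + 8/13·1 = 223/130 ≠ 1 ⇒ order 0.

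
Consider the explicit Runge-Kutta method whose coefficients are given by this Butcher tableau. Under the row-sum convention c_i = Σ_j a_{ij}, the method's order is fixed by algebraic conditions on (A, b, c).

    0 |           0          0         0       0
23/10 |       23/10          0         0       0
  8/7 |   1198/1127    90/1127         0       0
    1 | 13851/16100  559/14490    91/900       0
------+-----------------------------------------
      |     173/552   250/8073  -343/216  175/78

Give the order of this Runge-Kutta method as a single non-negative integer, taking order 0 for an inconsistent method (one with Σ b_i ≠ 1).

b = (173/552, 250/8073, -343/216, 175/78)
c = (0, 23/10, 8/7, 1)
Ac = (0, 0, 9/49, 143/700)
Σ b_i: 173/552·1 + 250/8073·1 + (-343/216)·1 + 175/78·1 = 1 ✓
b·c: 250/8073·23/10 + (-343/216)·8/7 + 175/78·1 = 1/2 ✓
b·c²: 250/8073·529/100 + (-343/216)·64/49 + 175/78·1 = 1/3 ✓
b·Ac: (-343/216)·9/49 + 175/78·143/700 = 1/6 ✓
b·c³: 250/8073·12167/1000 + (-343/216)·512/343 + 175/78·1 = 1/4 ✓
b·(c∘Ac): (-343/216)·72/343 + 175/78·143/700 = 1/8 ✓
b·Ac²: (-343/216)·207/490 + 175/78·2353/7000 = 1/12 ✓
b·A²c: 175/78·13/700 = 1/24 ✓; 4 stages ⇒ order 4.

4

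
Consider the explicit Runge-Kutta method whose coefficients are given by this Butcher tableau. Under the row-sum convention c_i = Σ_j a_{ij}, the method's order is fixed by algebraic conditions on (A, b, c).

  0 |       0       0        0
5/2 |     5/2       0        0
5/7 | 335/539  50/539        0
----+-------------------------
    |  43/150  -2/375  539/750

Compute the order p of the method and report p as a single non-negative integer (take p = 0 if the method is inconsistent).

b = (43/150, -2/375, 539/750)
c = (0, 5/2, 5/7)
Ac = (0, 0, 125/539)
Σ b_i: 43/150·1 + (-2/375)·1 + 539/750·1 = 1 ✓
b·c: (-2/375)·5/2 + 539/750·5/7 = 1/2 ✓
b·c²: (-2/375)·25/4 + 539/750·25/49 = 1/3 ✓
b·Ac: 539/750·125/539 = 1/6 ✓; 3 stages ⇒ order 3.

3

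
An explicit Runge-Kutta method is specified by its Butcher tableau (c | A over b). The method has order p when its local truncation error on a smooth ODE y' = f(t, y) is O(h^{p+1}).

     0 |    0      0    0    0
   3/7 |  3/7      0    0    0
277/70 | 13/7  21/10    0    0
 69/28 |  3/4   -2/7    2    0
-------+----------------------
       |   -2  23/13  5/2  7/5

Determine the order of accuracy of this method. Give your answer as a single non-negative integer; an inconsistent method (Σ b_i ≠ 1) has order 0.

0

b = (-2, 23/13, 5/2, 7/5)
c = (0, 3/7, 277/70, 69/28)
Ac = (0, 0, 9/10, 1909/245)
Σ b_i: (-2)·1 + 23/13·1 + 5/2·1 + 7/5·1 = 477/130 ≠ 1 ⇒ order 0.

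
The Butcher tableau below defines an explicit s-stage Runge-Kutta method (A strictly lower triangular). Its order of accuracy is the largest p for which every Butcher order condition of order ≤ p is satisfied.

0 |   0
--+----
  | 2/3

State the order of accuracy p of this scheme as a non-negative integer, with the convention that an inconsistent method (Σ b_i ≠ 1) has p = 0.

b = (2/3)
c = (0)
Σ b_i: 2/3·1 = 2/3 ≠ 1 ⇒ order 0.

0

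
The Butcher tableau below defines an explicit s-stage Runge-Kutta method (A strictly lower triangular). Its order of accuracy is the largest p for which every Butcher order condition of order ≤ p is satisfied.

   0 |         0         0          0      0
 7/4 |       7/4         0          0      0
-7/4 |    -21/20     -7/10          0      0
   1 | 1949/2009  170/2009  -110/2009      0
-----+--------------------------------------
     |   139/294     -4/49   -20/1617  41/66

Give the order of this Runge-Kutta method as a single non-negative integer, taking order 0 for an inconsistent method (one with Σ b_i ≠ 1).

4

b = (139/294, -4/49, -20/1617, 41/66)
c = (0, 7/4, -7/4, 1)
Ac = (0, 0, -49/40, 10/41)
Σ b_i: 139/294·1 + (-4/49)·1 + (-20/1617)·1 + 41/66·1 = 1 ✓
b·c: (-4/49)·7/4 + (-20/1617)·(-7/4) + 41/66·1 = 1/2 ✓
b·c²: (-4/49)·49/16 + (-20/1617)·49/16 + 41/66·1 = 1/3 ✓
b·Ac: (-20/1617)·(-49/40) + 41/66·10/41 = 1/6 ✓
b·c³: (-4/49)·343/64 + (-20/1617)·(-343/64) + 41/66·1 = 1/4 ✓
b·(c∘Ac): (-20/1617)·343/160 + 41/66·10/41 = 1/8 ✓
b·Ac²: (-20/1617)·(-343/160) + 41/66·15/164 = 1/12 ✓
b·A²c: 41/66·11/164 = 1/24 ✓; 4 stages ⇒ order 4.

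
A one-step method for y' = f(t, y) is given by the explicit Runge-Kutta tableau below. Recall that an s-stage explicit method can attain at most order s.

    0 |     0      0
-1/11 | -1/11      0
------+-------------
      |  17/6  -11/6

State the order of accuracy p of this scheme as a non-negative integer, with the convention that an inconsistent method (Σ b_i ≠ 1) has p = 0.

b = (17/6, -11/6)
c = (0, -1/11)
Σ b_i: 17/6·1 + (-11/6)·1 = 1 ✓
b·c: (-11/6)·(-1/11) = 1/6 ≠ 1/2 ⇒ order 1.

1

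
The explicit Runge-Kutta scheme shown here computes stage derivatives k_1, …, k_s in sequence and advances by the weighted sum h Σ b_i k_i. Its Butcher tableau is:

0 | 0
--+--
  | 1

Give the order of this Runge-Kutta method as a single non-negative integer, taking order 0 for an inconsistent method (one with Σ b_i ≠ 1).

1

b = (1)
c = (0)
Σ b_i: 1·1 = 1 ✓; 1 stage ⇒ order 1.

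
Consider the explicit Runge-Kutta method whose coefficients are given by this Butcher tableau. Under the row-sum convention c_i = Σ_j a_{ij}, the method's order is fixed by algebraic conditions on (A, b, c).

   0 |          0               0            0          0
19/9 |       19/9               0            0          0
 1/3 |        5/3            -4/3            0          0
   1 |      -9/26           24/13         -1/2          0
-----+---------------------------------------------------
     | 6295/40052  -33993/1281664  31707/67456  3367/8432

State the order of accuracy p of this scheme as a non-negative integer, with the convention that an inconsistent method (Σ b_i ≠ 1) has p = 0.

b = (6295/40052, -33993/1281664, 31707/67456, 3367/8432)
c = (0, 19/9, 1/3, 1)
Ac = (0, 0, -76/27, 97/26)
Σ b_i: 6295/40052·1 + (-33993/1281664)·1 + 31707/67456·1 + 3367/8432·1 = 1 ✓
b·c: (-33993/1281664)·19/9 + 31707/67456·1/3 + 3367/8432·1 = 1/2 ✓
b·c²: (-33993/1281664)·361/81 + 31707/67456·1/9 + 3367/8432·1 = 1/3 ✓
b·Ac: 31707/67456·(-76/27) + 3367/8432·97/26 = 1/6 ✓
b·c³: (-33993/1281664)·6859/729 + 31707/67456·1/27 + 3367/8432·1 = 9515/56916 ≠ 1/4 ⇒ order 3.
b·(c∘Ac): 31707/67456·(-76/81) + 3367/8432·97/26 = 79585/75888 ≠ 1/8
b·Ac²: 31707/67456·(-1444/243) + 3367/8432·5737/702 = 2230/4743 ≠ 1/12
b·A²c: 3367/8432·38/27 = 63973/113832 ≠ 1/24

3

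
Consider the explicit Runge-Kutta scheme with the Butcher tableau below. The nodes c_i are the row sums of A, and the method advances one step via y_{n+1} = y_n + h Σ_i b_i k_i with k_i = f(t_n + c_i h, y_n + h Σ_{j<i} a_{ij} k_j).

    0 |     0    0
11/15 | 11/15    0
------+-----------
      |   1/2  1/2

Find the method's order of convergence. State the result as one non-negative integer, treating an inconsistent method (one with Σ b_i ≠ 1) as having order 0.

1

b = (1/2, 1/2)
c = (0, 11/15)
Σ b_i: 1/2·1 + 1/2·1 = 1 ✓
b·c: 1/2·11/15 = 11/30 ≠ 1/2 ⇒ order 1.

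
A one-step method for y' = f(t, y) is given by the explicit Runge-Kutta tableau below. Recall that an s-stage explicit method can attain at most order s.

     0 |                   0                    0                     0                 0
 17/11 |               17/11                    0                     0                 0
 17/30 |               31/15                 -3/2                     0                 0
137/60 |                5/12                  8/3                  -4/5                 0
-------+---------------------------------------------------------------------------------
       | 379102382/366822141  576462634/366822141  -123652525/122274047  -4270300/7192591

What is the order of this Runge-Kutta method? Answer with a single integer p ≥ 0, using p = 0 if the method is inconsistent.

b = (379102382/366822141, 576462634/366822141, -123652525/122274047, -4270300/7192591)
c = (0, 17/11, 17/30, 137/60)
Ac = (0, 0, -51/22, 3026/825)
Σ b_i: 379102382/366822141·1 + 576462634/366822141·1 + (-123652525/122274047)·1 + (-4270300/7192591)·1 = 1 ✓
b·c: 576462634/366822141·17/11 + (-123652525/122274047)·17/30 + (-4270300/7192591)·137/60 = 1/2 ✓
b·c²: 576462634/366822141·289/121 + (-123652525/122274047)·289/900 + (-4270300/7192591)·18769/3600 = 1/3 ✓
b·Ac: (-123652525/122274047)·(-51/22) + (-4270300/7192591)·3026/825 = 1/6 ✓
b·c³: 576462634/366822141·4913/1331 + (-123652525/122274047)·4913/27000 + (-4270300/7192591)·2571353/216000 = -247971504587/170895962160 ≠ 1/4 ⇒ order 3.
b·(c∘Ac): (-123652525/122274047)·(-289/220) + (-4270300/7192591)·207281/24750 = -51893328019/14241330180 ≠ 1/8
b·Ac²: (-123652525/122274047)·(-867/242) + (-4270300/7192591)·832031/136125 = -41746679/7120665090 ≠ 1/12
b·A²c: (-4270300/7192591)·102/55 = -87114120/79118501 ≠ 1/24

3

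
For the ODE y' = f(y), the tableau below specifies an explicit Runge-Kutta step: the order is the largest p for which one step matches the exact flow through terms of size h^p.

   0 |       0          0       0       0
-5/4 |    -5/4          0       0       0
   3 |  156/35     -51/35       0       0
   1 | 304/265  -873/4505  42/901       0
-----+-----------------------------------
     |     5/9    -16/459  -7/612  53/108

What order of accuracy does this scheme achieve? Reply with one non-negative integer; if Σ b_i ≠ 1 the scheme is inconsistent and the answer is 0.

b = (5/9, -16/459, -7/612, 53/108)
c = (0, -5/4, 3, 1)
Ac = (0, 0, 51/28, 81/212)
Σ b_i: 5/9·1 + (-16/459)·1 + (-7/612)·1 + 53/108·1 = 1 ✓
b·c: (-16/459)·(-5/4) + (-7/612)·3 + 53/108·1 = 1/2 ✓
b·c²: (-16/459)·25/16 + (-7/612)·9 + 53/108·1 = 1/3 ✓
b·Ac: (-7/612)·51/28 + 53/108·81/212 = 1/6 ✓
b·c³: (-16/459)·(-125/64) + (-7/612)·27 + 53/108·1 = 1/4 ✓
b·(c∘Ac): (-7/612)·153/28 + 53/108·81/212 = 1/8 ✓
b·Ac²: (-7/612)·(-255/112) + 53/108·99/848 = 1/12 ✓
b·A²c: 53/108·9/106 = 1/24 ✓; 4 stages ⇒ order 4.

4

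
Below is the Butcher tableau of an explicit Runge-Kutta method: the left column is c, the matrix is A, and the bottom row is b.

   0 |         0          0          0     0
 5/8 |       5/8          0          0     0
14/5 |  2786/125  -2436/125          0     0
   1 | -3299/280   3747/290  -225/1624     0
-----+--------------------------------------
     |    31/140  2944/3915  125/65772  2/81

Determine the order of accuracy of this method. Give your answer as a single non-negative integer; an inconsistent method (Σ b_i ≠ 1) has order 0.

b = (31/140, 2944/3915, 125/65772, 2/81)
c = (0, 5/8, 14/5, 1)
Ac = (0, 0, -609/50, 123/16)
Σ b_i: 31/140·1 + 2944/3915·1 + 125/65772·1 + 2/81·1 = 1 ✓
b·c: 2944/3915·5/8 + 125/65772·14/5 + 2/81·1 = 1/2 ✓
b·c²: 2944/3915·25/64 + 125/65772·196/25 + 2/81·1 = 1/3 ✓
b·Ac: 125/65772·(-609/50) + 2/81·123/16 = 1/6 ✓
b·c³: 2944/3915·125/512 + 125/65772·2744/125 + 2/81·1 = 1/4 ✓
b·(c∘Ac): 125/65772·(-4263/125) + 2/81·123/16 = 1/8 ✓
b·Ac²: 125/65772·(-609/80) + 2/81·507/128 = 1/12 ✓
b·A²c: 2/81·27/16 = 1/24 ✓; 4 stages ⇒ order 4.

4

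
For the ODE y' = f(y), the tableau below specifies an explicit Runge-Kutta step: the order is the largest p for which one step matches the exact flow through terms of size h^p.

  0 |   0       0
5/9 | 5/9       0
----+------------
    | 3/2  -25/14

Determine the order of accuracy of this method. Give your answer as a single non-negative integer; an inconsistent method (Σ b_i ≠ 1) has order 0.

b = (3/2, -25/14)
c = (0, 5/9)
Σ b_i: 3/2·1 + (-25/14)·1 = -2/7 ≠ 1 ⇒ order 0.

0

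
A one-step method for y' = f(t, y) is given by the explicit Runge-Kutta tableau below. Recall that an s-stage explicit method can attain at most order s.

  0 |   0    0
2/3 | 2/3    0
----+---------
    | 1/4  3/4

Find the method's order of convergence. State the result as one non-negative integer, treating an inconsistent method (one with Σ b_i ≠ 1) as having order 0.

2

b = (1/4, 3/4)
c = (0, 2/3)
Σ b_i: 1/4·1 + 3/4·1 = 1 ✓
b·c: 3/4·2/3 = 1/2 ✓; 2 stages ⇒ order 2.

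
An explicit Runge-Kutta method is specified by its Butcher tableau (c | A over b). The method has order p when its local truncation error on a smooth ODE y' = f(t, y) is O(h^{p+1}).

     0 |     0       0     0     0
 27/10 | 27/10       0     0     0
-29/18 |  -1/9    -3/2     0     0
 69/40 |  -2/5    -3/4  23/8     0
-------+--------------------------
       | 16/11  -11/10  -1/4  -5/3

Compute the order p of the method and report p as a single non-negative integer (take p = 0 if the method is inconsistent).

b = (16/11, -11/10, -1/4, -5/3)
c = (0, 27/10, -29/18, 69/40)
Ac = (0, 0, -81/20, -4793/720)
Σ b_i: 16/11·1 + (-11/10)·1 + (-1/4)·1 + (-5/3)·1 = -1031/660 ≠ 1 ⇒ order 0.

0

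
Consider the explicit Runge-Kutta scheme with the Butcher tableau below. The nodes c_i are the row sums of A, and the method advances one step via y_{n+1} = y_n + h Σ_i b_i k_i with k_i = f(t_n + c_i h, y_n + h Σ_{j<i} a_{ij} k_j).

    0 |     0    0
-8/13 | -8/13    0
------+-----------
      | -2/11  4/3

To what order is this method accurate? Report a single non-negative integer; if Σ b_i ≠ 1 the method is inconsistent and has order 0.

0

b = (-2/11, 4/3)
c = (0, -8/13)
Σ b_i: (-2/11)·1 + 4/3·1 = 38/33 ≠ 1 ⇒ order 0.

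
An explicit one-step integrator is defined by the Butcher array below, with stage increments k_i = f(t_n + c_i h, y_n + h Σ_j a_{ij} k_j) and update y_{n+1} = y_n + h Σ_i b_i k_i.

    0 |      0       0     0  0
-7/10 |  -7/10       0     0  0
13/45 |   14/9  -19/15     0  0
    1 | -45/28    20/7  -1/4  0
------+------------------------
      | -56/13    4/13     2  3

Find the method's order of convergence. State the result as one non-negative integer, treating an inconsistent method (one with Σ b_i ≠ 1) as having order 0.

b = (-56/13, 4/13, 2, 3)
c = (0, -7/10, 13/45, 1)
Ac = (0, 0, 133/150, -373/180)
Σ b_i: (-56/13)·1 + 4/13·1 + 2·1 + 3·1 = 1 ✓
b·c: 4/13·(-7/10) + 2·13/45 + 3·1 = 1967/585 ≠ 1/2 ⇒ order 1.

1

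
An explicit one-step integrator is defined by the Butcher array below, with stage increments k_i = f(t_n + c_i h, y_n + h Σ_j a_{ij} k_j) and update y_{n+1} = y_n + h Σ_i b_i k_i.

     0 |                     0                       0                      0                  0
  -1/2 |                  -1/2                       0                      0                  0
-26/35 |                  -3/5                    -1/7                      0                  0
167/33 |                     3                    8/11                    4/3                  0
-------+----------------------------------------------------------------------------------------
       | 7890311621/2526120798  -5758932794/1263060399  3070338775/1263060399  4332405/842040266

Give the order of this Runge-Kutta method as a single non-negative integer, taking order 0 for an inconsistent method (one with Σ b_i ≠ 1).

3

b = (7890311621/2526120798, -5758932794/1263060399, 3070338775/1263060399, 4332405/842040266)
c = (0, -1/2, -26/35, 167/33)
Ac = (0, 0, 1/14, -1564/1155)
Σ b_i: 7890311621/2526120798·1 + (-5758932794/1263060399)·1 + 3070338775/1263060399·1 + 4332405/842040266·1 = 1 ✓
b·c: (-5758932794/1263060399)·(-1/2) + 3070338775/1263060399·(-26/35) + 4332405/842040266·167/33 = 1/2 ✓
b·c²: (-5758932794/1263060399)·1/4 + 3070338775/1263060399·676/1225 + 4332405/842040266·27889/1089 = 1/3 ✓
b·Ac: 3070338775/1263060399·1/14 + 4332405/842040266·(-1564/1155) = 1/6 ✓
b·c³: (-5758932794/1263060399)·(-1/8) + 3070338775/1263060399·(-17576/42875) + 4332405/842040266·4657463/35937 = 18206951521/75783623940 ≠ 1/4 ⇒ order 3.
b·(c∘Ac): 3070338775/1263060399·(-13/245) + 4332405/842040266·(-261188/38115) = -207448489/1263060399 ≠ 1/8
b·Ac²: 3070338775/1263060399·(-1/28) + 4332405/842040266·37094/40425 = -14516856311/176828455860 ≠ 1/12
b·A²c: 4332405/842040266·2/21 = 206305/421020133 ≠ 1/24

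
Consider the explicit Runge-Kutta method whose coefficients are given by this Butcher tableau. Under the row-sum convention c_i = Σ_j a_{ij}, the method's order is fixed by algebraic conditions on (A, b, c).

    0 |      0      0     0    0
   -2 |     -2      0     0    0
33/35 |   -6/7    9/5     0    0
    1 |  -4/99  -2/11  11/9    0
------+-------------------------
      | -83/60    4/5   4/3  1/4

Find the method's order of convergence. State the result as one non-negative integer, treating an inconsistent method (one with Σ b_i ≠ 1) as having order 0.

b = (-83/60, 4/5, 4/3, 1/4)
c = (0, -2, 33/35, 1)
Ac = (0, 0, -18/5, 1751/1155)
Σ b_i: (-83/60)·1 + 4/5·1 + 4/3·1 + 1/4·1 = 1 ✓
b·c: 4/5·(-2) + 4/3·33/35 + 1/4·1 = -13/140 ≠ 1/2 ⇒ order 1.

1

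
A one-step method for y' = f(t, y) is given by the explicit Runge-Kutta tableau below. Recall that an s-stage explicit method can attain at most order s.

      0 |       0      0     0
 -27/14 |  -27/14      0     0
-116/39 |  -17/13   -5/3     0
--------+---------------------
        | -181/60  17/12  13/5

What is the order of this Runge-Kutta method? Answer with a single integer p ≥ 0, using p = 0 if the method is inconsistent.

b = (-181/60, 17/12, 13/5)
c = (0, -27/14, -116/39)
Ac = (0, 0, 45/14)
Σ b_i: (-181/60)·1 + 17/12·1 + 13/5·1 = 1 ✓
b·c: 17/12·(-27/14) + 13/5·(-116/39) = -8791/840 ≠ 1/2 ⇒ order 1.

1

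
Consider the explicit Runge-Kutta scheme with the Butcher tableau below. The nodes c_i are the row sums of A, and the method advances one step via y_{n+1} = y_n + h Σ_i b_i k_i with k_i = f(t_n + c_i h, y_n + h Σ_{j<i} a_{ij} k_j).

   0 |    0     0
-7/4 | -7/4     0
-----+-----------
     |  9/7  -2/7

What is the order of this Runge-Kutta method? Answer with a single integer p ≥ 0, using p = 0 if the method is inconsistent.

2

b = (9/7, -2/7)
c = (0, -7/4)
Σ b_i: 9/7·1 + (-2/7)·1 = 1 ✓
b·c: (-2/7)·(-7/4) = 1/2 ✓; 2 stages ⇒ order 2.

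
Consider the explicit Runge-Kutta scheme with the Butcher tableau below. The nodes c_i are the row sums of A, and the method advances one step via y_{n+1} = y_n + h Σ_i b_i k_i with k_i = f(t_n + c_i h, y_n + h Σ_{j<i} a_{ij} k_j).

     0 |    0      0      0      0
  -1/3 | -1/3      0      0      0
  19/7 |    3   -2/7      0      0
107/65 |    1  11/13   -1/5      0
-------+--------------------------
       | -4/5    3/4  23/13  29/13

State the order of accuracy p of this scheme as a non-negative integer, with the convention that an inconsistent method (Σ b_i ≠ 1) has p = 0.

b = (-4/5, 3/4, 23/13, 29/13)
c = (0, -1/3, 19/7, 107/65)
Ac = (0, 0, 2/21, -1126/1365)
Σ b_i: (-4/5)·1 + 3/4·1 + 23/13·1 + 29/13·1 = 79/20 ≠ 1 ⇒ order 0.

0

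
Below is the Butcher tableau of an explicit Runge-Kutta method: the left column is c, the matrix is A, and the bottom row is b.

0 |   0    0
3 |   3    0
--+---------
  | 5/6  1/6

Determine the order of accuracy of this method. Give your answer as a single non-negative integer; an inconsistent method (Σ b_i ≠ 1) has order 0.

b = (5/6, 1/6)
c = (0, 3)
Σ b_i: 5/6·1 + 1/6·1 = 1 ✓
b·c: 1/6·3 = 1/2 ✓; 2 stages ⇒ order 2.

2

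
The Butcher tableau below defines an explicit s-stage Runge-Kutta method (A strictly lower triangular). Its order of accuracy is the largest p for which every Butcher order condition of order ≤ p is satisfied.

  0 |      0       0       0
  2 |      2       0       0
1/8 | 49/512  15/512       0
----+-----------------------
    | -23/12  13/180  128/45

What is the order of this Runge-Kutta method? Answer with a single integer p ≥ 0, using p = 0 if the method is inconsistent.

3

b = (-23/12, 13/180, 128/45)
c = (0, 2, 1/8)
Ac = (0, 0, 15/256)
Σ b_i: (-23/12)·1 + 13/180·1 + 128/45·1 = 1 ✓
b·c: 13/180·2 + 128/45·1/8 = 1/2 ✓
b·c²: 13/180·4 + 128/45·1/64 = 1/3 ✓
b·Ac: 128/45·15/256 = 1/6 ✓; 3 stages ⇒ order 3.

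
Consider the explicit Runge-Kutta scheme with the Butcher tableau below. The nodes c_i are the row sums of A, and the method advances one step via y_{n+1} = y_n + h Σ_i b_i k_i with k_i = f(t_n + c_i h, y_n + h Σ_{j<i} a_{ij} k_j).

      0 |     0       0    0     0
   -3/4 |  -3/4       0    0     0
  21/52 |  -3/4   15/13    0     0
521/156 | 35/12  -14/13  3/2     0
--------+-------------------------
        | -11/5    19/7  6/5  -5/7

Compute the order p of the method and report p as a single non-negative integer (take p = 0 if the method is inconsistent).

b = (-11/5, 19/7, 6/5, -5/7)
c = (0, -3/4, 21/52, 521/156)
Ac = (0, 0, -45/52, 147/104)
Σ b_i: (-11/5)·1 + 19/7·1 + 6/5·1 + (-5/7)·1 = 1 ✓
b·c: 19/7·(-3/4) + 6/5·21/52 + (-5/7)·521/156 = -10747/2730 ≠ 1/2 ⇒ order 1.

1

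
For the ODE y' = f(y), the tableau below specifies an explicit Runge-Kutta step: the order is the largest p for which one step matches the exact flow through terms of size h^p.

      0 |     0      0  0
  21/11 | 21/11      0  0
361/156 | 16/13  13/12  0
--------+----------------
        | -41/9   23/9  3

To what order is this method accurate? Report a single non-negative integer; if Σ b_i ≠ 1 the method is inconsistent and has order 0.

b = (-41/9, 23/9, 3)
c = (0, 21/11, 361/156)
Ac = (0, 0, 91/44)
Σ b_i: (-41/9)·1 + 23/9·1 + 3·1 = 1 ✓
b·c: 23/9·21/11 + 3·361/156 = 20285/1716 ≠ 1/2 ⇒ order 1.

1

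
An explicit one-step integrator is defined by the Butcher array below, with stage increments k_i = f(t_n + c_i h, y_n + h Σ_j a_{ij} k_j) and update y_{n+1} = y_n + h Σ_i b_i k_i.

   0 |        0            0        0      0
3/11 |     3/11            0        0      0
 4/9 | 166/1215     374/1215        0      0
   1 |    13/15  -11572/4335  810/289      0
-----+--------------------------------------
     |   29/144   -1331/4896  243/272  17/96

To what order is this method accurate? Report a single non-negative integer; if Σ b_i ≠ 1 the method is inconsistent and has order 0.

4

b = (29/144, -1331/4896, 243/272, 17/96)
c = (0, 3/11, 4/9, 1)
Ac = (0, 0, 34/405, 44/85)
Σ b_i: 29/144·1 + (-1331/4896)·1 + 243/272·1 + 17/96·1 = 1 ✓
b·c: (-1331/4896)·3/11 + 243/272·4/9 + 17/96·1 = 1/2 ✓
b·c²: (-1331/4896)·9/121 + 243/272·16/81 + 17/96·1 = 1/3 ✓
b·Ac: 243/272·34/405 + 17/96·44/85 = 1/6 ✓
b·c³: (-1331/4896)·27/1331 + 243/272·64/729 + 17/96·1 = 1/4 ✓
b·(c∘Ac): 243/272·136/3645 + 17/96·44/85 = 1/8 ✓
b·Ac²: 243/272·34/1485 + 17/96·332/935 = 1/12 ✓
b·A²c: 17/96·4/17 = 1/24 ✓; 4 stages ⇒ order 4.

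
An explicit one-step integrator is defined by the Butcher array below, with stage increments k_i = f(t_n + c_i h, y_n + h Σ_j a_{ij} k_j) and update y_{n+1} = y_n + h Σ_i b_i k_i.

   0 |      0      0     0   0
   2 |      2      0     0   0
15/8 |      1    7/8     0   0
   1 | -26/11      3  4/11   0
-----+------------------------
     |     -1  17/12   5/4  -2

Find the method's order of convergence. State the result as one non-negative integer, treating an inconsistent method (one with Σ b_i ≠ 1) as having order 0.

0

b = (-1, 17/12, 5/4, -2)
c = (0, 2, 15/8, 1)
Ac = (0, 0, 7/4, 147/22)
Σ b_i: (-1)·1 + 17/12·1 + 5/4·1 + (-2)·1 = -1/3 ≠ 1 ⇒ order 0.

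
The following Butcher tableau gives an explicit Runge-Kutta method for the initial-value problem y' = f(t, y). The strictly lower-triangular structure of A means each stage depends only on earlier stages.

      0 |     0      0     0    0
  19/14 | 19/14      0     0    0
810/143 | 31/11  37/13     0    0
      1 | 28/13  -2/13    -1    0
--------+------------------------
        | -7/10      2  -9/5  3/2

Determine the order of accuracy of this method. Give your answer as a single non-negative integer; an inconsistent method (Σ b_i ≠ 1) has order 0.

b = (-7/10, 2, -9/5, 3/2)
c = (0, 19/14, 810/143, 1)
Ac = (0, 0, 703/182, -5879/1001)
Σ b_i: (-7/10)·1 + 2·1 + (-9/5)·1 + 3/2·1 = 1 ✓
b·c: 2·19/14 + (-9/5)·810/143 + 3/2·1 = -11975/2002 ≠ 1/2 ⇒ order 1.

1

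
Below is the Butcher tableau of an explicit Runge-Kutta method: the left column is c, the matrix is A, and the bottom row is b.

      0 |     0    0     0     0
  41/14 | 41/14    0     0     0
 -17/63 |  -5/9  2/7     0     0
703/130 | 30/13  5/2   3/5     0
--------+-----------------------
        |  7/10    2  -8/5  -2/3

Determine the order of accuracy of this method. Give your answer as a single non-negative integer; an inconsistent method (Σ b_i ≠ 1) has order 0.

b = (7/10, 2, -8/5, -2/3)
c = (0, 41/14, -17/63, 703/130)
Ac = (0, 0, 41/49, 3007/420)
Σ b_i: 7/10·1 + 2·1 + (-8/5)·1 + (-2/3)·1 = 13/30 ≠ 1 ⇒ order 0.

0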